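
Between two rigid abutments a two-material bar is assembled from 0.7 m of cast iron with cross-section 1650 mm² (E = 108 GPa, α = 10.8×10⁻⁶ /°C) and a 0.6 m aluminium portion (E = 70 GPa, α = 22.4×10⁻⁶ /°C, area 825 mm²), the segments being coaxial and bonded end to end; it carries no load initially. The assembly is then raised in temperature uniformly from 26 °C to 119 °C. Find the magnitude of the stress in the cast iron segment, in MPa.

σ ≈ 82.7 MPa (compressive)

If the supports were absent, the total length change would be Σ αᵢΔT Lᵢ = 10.8×10⁻⁶×93×700 + 22.4×10⁻⁶×93×600 = 1.953 mm.
The walls prevent any net length change, so an axial force P (same in every segment) develops. Compatibility: P · Σ Lᵢ/(AᵢEᵢ) = δ_free.
Σ Lᵢ/(AᵢEᵢ) = 700/(1650×108×10³) + 600/(825×70×10³) = 1.432×10⁻⁵ mm/N.
So P = 1.953 / 1.432×10⁻⁵ = 136.4 kN, compressive.
σ_{cast iron} = P / A = 136400 / 1650 = 82.67 MPa.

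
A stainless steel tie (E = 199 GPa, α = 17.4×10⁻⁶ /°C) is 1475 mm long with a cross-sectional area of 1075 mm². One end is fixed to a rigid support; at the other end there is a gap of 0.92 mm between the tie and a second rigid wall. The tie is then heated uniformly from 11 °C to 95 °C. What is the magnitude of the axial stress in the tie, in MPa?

Unrestrained expansion: δ_free = αΔT L = 17.4×10⁻⁶ × 84 × 1475 = 2.156 mm.
After closing the 0.92 mm clearance, 2.156 − 0.92 = 1.236 mm of expansion remains to be suppressed by the wall.
So σ = E(δ_free − g)/L = 199×10³ × 1.236/1475 = 166.7 MPa.

σ ≈ 167 MPa (compressive)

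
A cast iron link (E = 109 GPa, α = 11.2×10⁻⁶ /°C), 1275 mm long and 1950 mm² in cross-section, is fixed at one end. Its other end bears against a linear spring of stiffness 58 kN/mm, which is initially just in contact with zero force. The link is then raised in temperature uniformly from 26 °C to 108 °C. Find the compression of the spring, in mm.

Free thermal expansion: δ_free = αΔT L = 11.2×10⁻⁶ × 82 × 1275 = 1.171 mm.
With a force P in the spring, the elastic change of the link is PL/(AE) and that of the spring is P/k; compatibility requires their sum to equal δ_free.
P [ L/(AE) + 1/k ] = δ_free → P [ 1275/(1950×109×10³) + 1/(58×10³) ] = 1.171.
P = 1.171 / 2.324×10⁻⁵ = 50390 N.
Spring compression = P/k = 50390/(58×10³) = 0.8687 mm.

δ ≈ 0.869 mm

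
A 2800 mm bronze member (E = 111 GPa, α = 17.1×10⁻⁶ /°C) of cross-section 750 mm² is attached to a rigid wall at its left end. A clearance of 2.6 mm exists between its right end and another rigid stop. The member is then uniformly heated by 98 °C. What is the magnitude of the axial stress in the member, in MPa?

σ ≈ 82.9 MPa (compressive)

Free thermal elongation = αΔT L = 17.1×10⁻⁶ × 98 × 2800 = 4.692 mm.
The gap closes (δ_free > 2.6 mm) and the wall then resists a further 4.692 − 2.6 = 2.092 mm of expansion.
So σ = E(δ_free − g)/L = 111×10³ × 2.092/2800 = 82.94 MPa.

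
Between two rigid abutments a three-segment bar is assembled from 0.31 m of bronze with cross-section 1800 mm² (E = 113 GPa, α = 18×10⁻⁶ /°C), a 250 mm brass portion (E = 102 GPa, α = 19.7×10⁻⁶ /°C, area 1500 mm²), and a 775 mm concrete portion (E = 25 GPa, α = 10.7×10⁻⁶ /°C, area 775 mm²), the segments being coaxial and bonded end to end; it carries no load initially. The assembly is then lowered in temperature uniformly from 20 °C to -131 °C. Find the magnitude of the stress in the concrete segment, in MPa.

If the supports were absent, the total length change would be Σ αᵢΔT Lᵢ = 18×10⁻⁶×151×310 + 19.7×10⁻⁶×151×250 + 10.7×10⁻⁶×151×775 = 2.838 mm.
The rigid supports impose zero overall length change; the single axial force P common to all segments must satisfy P Σ Lᵢ/(AᵢEᵢ) = δ_free.
Σ Lᵢ/(AᵢEᵢ) = 310/(1800×113×10³) + 250/(1500×102×10³) + 775/(775×25×10³) = 4.316×10⁻⁵ mm/N.
P = 2.838 / 4.316×10⁻⁵ = 65770 N = 65.77 kN, tensile.
σ_{concrete} = P / A = 65770 / 775 = 84.86 MPa.

σ ≈ 84.9 MPa (tensile)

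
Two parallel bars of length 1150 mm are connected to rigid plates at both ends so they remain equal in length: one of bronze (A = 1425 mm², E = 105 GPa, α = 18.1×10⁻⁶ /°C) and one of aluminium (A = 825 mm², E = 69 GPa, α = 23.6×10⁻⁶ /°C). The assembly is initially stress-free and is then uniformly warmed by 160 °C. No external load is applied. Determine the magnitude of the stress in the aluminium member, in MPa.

Equilibrium of a rigid end plate with no external load gives equal and opposite internal forces ±P in the two members. Since α_{aluminium} > α_{bronze}, heating drives the aluminium into compression and the bronze into tension.
Compatibility of the two members (thermal + elastic change equal): (α₁ − α₂)ΔT = P·[1/(A₁E₁) + 1/(A₂E₂)].
|α₁ − α₂|·ΔT = 5.5×10⁻⁶ × 160 = 0.00088.
1/(A₁E₁) + 1/(A₂E₂) = 1/(1425×105×10³) + 1/(825×69×10³) = 2.425×10⁻⁸ N⁻¹.
P = 0.00088 / 2.425×10⁻⁸ = 36290 N = 36.29 kN.
σ_{aluminium} = P/A₂ = 36290/825 = 43.99 MPa, compressive.

σ ≈ 44 MPa (compressive)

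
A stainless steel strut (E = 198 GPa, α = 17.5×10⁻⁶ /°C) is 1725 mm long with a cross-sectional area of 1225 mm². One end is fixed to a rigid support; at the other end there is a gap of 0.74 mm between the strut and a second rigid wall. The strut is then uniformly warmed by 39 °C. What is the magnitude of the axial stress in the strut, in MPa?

If the wall were absent the strut would grow by αΔT L = 17.5×10⁻⁶ × 39 × 1725 = 1.177 mm.
This exceeds the 0.74 mm gap, so the wall pushes back. The portion of expansion that must be recovered elastically is δ_free − gap = 1.177 − 0.74 = 0.4373 mm.
That suppressed elongation corresponds to σ = E·Δ/L = 198×10³ × 0.4373/1725 = 50.2 MPa.

σ ≈ 50.2 MPa (compressive)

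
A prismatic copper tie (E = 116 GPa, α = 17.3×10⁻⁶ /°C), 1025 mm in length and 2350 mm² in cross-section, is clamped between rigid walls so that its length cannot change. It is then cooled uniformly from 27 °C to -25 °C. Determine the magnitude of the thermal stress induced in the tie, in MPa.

The supports are rigid, so the total axial strain is zero. The restrained thermal strain is ε = αΔT = 17.3×10⁻⁶ × 52 = 899.6×10⁻⁶.
Hence σ = E·αΔT = 116×10³ × 899.6×10⁻⁶ = 104.4 MPa, tensile.

σ ≈ 104 MPa (tensile)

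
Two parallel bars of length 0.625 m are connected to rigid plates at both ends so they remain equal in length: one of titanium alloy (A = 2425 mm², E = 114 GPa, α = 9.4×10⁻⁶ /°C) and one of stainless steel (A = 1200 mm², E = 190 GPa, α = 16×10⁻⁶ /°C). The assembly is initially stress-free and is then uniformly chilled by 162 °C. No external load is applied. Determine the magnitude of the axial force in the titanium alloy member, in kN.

Equilibrium of a rigid end plate with no external load gives equal and opposite internal forces ±P in the two members. Since α_{stainless steel} > α_{titanium alloy}, cooling drives the stainless steel into tension and the titanium alloy into compression.
Setting the final lengths equal and cancelling L: (α₁ − α₂)ΔT = P/(A₁E₁) + P/(A₂E₂).
|α₁ − α₂|·ΔT = 6.6×10⁻⁶ × 162 = 0.001069.
1/(A₁E₁) + 1/(A₂E₂) = 1/(2425×114×10³) + 1/(1200×190×10³) = 8.003×10⁻⁹ N⁻¹.
P = 0.001069 / 8.003×10⁻⁹ = 133600 N = 133.6 kN.

P ≈ 134 kN (compressive in the titanium alloy)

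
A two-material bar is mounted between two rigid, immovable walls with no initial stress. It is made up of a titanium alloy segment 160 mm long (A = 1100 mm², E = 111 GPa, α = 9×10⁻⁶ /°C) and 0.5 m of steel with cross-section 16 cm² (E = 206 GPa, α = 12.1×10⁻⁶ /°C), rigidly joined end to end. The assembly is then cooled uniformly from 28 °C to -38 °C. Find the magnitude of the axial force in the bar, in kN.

P ≈ 175 kN (tensile)

Free thermal contraction of the whole bar: Σ αᵢΔT Lᵢ = 9×10⁻⁶×66×160 + 12.1×10⁻⁶×66×500 = 0.4943 mm.
The walls prevent any net length change, so an axial force P (same in every segment) develops. Compatibility: P · Σ Lᵢ/(AᵢEᵢ) = δ_free.
Σ Lᵢ/(AᵢEᵢ) = 160/(1100×111×10³) + 500/(1600×206×10³) = 2.827×10⁻⁶ mm/N.
So P = 0.4943 / 2.827×10⁻⁶ = 174.8 kN, tensile.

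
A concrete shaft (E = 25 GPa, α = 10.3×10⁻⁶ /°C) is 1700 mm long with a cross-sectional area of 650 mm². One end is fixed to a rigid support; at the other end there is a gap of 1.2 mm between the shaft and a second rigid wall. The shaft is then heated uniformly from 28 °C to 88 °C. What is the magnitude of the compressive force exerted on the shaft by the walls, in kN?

P ≈ 0 kN

If the wall were absent the shaft would grow by αΔT L = 10.3×10⁻⁶ × 60 × 1700 = 1.051 mm.
Since δ_free = 1.05 mm is less than the 1.2 mm gap, the shaft never touches the wall. No axial force develops.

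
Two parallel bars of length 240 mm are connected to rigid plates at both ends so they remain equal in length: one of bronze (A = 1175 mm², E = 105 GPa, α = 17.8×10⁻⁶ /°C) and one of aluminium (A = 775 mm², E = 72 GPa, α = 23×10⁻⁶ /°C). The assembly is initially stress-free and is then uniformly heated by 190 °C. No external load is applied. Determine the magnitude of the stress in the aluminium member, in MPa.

Both members must finish at the same length. With the larger α, the aluminium tends to over-expand; the plates restrain it, putting the aluminium in compression and the bronze in tension. With no external load the two internal forces are equal and opposite, magnitude P.
Compatibility of the two members (thermal + elastic change equal): (α₁ − α₂)ΔT = P·[1/(A₁E₁) + 1/(A₂E₂)].
|α₁ − α₂|·ΔT = 5.2×10⁻⁶ × 190 = 0.000988.
1/(A₁E₁) + 1/(A₂E₂) = 1/(1175×105×10³) + 1/(775×72×10³) = 2.603×10⁻⁸ N⁻¹.
P = 0.000988 / 2.603×10⁻⁸ = 37960 N = 37.96 kN.
σ_{aluminium} = P/A₂ = 37960/775 = 48.98 MPa, compressive.

σ ≈ 49 MPa (compressive)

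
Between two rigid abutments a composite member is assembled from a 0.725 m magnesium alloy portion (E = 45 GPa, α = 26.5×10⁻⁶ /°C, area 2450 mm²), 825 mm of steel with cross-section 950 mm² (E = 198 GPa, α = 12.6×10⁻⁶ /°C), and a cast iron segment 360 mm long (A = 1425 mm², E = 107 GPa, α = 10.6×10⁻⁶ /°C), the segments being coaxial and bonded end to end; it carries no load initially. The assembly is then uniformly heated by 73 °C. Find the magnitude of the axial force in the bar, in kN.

With the walls removed the bar would change length by δ_free = Σ αᵢΔT Lᵢ = 26.5×10⁻⁶×73×725 + 12.6×10⁻⁶×73×825 + 10.6×10⁻⁶×73×360 = 2.44 mm.
The rigid supports impose zero overall length change; the single axial force P common to all segments must satisfy P Σ Lᵢ/(AᵢEᵢ) = δ_free.
Σ Lᵢ/(AᵢEᵢ) = 725/(2450×45×10³) + 825/(950×198×10³) + 360/(1425×107×10³) = 1.332×10⁻⁵ mm/N.
So P = 2.44 / 1.332×10⁻⁵ = 183.1 kN, compressive.

P ≈ 183 kN (compressive)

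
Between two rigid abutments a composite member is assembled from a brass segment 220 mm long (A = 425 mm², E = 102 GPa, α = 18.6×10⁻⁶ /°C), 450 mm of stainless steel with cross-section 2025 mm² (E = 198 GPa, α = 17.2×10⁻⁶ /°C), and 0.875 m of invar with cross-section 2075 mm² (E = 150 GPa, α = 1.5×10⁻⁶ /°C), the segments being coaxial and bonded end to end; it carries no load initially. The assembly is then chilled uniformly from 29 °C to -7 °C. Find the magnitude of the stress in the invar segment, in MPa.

σ ≈ 25.3 MPa (tensile)

If the supports were absent, the total length change would be Σ αᵢΔT Lᵢ = 18.6×10⁻⁶×36×220 + 17.2×10⁻⁶×36×450 + 1.5×10⁻⁶×36×875 = 0.4732 mm.
Since the ends are fixed, an axial force P builds up, equal in every segment, with P · Σ Lᵢ/(AᵢEᵢ) = δ_free.
Σ Lᵢ/(AᵢEᵢ) = 220/(425×102×10³) + 450/(2025×198×10³) + 875/(2075×150×10³) = 9.009×10⁻⁶ mm/N.
Hence P = δ_free / Σ(L/AE) = 0.4732/9.009×10⁻⁶ = 52.53 kN (tensile).
σ_{invar} = P / A = 52530 / 2075 = 25.31 MPa.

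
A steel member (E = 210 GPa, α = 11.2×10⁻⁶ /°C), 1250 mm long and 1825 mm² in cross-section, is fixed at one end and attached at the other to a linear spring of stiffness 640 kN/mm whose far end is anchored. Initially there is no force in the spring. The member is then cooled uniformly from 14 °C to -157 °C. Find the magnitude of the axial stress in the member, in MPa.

If the spring were absent the member would shorten by αΔT L = 11.2×10⁻⁶ × 171 × 1250 = 2.394 mm.
Let P be the tensile force in the spring. The member extends elastically by PL/(AE) and the spring stretches by P/k; together these equal δ_free.
So P = δ_free / [L/(AE) + 1/k] = 2.394 / [ 1250/(1825×210×10³) + 1/(640×10³) ].
P = 2.394 / 4.824×10⁻⁶ = 496300 N.
σ = P/A = 496300/1825 = 271.9 MPa.

σ ≈ 272 MPa (tensile)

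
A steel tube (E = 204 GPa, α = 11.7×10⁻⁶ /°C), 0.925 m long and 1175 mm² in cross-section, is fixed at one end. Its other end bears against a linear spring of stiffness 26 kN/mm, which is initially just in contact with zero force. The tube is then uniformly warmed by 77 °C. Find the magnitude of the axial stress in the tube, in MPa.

σ ≈ 16.8 MPa (compressive)

Free thermal expansion: δ_free = αΔT L = 11.7×10⁻⁶ × 77 × 925 = 0.8333 mm.
Let P be the compressive force at the spring. The tube shortens elastically by PL/(AE) and the spring compresses by P/k; together these equal δ_free.
So P = δ_free / [L/(AE) + 1/k] = 0.8333 / [ 925/(1175×204×10³) + 1/(26×10³) ].
P = 0.8333 / 4.232×10⁻⁵ = 19690 N.
σ = P/A = 19690/1175 = 16.76 MPa.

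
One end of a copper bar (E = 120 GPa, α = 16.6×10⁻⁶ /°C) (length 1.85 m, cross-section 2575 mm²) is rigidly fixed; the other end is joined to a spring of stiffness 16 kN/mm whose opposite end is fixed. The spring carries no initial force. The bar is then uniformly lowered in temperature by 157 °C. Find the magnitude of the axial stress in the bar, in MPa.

σ ≈ 27.3 MPa (tensile)

If the spring were absent the bar would shorten by αΔT L = 16.6×10⁻⁶ × 157 × 1850 = 4.821 mm.
Let P be the tensile force in the spring. The bar extends elastically by PL/(AE) and the spring stretches by P/k; together these equal δ_free.
So P = δ_free / [L/(AE) + 1/k] = 4.821 / [ 1850/(2575×120×10³) + 1/(16×10³) ].
P = 4.821 / 6.849×10⁻⁵ = 70400 N.
σ = P/A = 70400/2575 = 27.34 MPa.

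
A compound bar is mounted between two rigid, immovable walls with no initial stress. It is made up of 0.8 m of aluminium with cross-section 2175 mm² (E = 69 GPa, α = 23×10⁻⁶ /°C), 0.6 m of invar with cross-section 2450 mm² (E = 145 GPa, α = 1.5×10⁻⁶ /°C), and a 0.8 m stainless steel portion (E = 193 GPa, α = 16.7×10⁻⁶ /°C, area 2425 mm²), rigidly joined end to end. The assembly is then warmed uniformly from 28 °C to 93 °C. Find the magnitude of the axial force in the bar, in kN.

Free thermal expansion of the whole bar: Σ αᵢΔT Lᵢ = 23×10⁻⁶×65×800 + 1.5×10⁻⁶×65×600 + 16.7×10⁻⁶×65×800 = 2.123 mm.
The walls prevent any net length change, so an axial force P (same in every segment) develops. Compatibility: P · Σ Lᵢ/(AᵢEᵢ) = δ_free.
Σ Lᵢ/(AᵢEᵢ) = 800/(2175×69×10³) + 600/(2450×145×10³) + 800/(2425×193×10³) = 8.729×10⁻⁶ mm/N.
So P = 2.123 / 8.729×10⁻⁶ = 243.2 kN, compressive.

P ≈ 243 kN (compressive)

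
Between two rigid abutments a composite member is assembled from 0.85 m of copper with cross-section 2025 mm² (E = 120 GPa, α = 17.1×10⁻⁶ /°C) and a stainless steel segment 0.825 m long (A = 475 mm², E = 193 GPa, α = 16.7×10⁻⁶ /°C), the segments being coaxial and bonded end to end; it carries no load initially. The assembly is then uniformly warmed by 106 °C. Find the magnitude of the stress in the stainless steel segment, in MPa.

σ ≈ 506 MPa (compressive)

Free thermal expansion of the whole bar: Σ αᵢΔT Lᵢ = 17.1×10⁻⁶×106×850 + 16.7×10⁻⁶×106×825 = 3.001 mm.
The rigid supports impose zero overall length change; the single axial force P common to all segments must satisfy P Σ Lᵢ/(AᵢEᵢ) = δ_free.
Σ Lᵢ/(AᵢEᵢ) = 850/(2025×120×10³) + 825/(475×193×10³) = 1.25×10⁻⁵ mm/N.
P = 3.001 / 1.25×10⁻⁵ = 240100 N = 240.1 kN, compressive.
σ_{stainless steel} = P / A = 240100 / 475 = 505.6 MPa.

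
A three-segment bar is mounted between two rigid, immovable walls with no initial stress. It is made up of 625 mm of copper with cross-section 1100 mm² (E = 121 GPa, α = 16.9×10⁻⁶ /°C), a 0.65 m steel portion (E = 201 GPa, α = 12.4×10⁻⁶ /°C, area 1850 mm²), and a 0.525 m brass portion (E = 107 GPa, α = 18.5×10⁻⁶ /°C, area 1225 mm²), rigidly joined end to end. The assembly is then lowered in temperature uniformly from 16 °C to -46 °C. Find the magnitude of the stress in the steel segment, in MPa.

Free thermal contraction of the whole bar: Σ αᵢΔT Lᵢ = 16.9×10⁻⁶×62×625 + 12.4×10⁻⁶×62×650 + 18.5×10⁻⁶×62×525 = 1.757 mm.
Since the ends are fixed, an axial force P builds up, equal in every segment, with P · Σ Lᵢ/(AᵢEᵢ) = δ_free.
Σ Lᵢ/(AᵢEᵢ) = 625/(1100×121×10³) + 650/(1850×201×10³) + 525/(1225×107×10³) = 1.045×10⁻⁵ mm/N.
So P = 1.757 / 1.045×10⁻⁵ = 168.1 kN, tensile.
σ_{steel} = P / A = 168100 / 1850 = 90.88 MPa.

σ ≈ 90.9 MPa (tensile)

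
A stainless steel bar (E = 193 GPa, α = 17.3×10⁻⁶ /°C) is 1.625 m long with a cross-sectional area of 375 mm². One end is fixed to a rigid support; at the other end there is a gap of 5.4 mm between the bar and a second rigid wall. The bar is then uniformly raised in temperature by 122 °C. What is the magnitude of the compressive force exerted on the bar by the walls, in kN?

Unrestrained expansion: δ_free = αΔT L = 17.3×10⁻⁶ × 122 × 1625 = 3.43 mm.
Since δ_free = 3.43 mm is less than the 5.4 mm gap, the bar never touches the wall. No axial force develops.

P ≈ 0 kN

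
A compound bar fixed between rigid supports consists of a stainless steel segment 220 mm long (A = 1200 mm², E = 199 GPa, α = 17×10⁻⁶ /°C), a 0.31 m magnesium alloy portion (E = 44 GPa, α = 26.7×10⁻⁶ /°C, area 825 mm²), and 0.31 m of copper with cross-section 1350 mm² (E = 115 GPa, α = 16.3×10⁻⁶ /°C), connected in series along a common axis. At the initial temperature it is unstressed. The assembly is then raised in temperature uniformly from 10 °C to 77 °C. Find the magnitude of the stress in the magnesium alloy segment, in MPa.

If the supports were absent, the total length change would be Σ αᵢΔT Lᵢ = 17×10⁻⁶×67×220 + 26.7×10⁻⁶×67×310 + 16.3×10⁻⁶×67×310 = 1.144 mm.
The rigid supports impose zero overall length change; the single axial force P common to all segments must satisfy P Σ Lᵢ/(AᵢEᵢ) = δ_free.
The series flexibility is Σ Lᵢ/(AᵢEᵢ) = 220/(1200×199×10³) + 310/(825×44×10³) + 310/(1350×115×10³) = 1.146×10⁻⁵ mm/N.
Hence P = δ_free / Σ(L/AE) = 1.144/1.146×10⁻⁵ = 99.82 kN (compressive).
σ_{magnesium alloy} = P / A = 99820 / 825 = 121 MPa.

σ ≈ 121 MPa (compressive)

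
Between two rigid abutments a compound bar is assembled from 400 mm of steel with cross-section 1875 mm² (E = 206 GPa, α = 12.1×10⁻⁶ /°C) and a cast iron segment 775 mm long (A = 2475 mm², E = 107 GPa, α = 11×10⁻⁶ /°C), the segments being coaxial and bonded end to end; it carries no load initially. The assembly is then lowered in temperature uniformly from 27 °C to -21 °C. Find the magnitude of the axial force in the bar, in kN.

P ≈ 162 kN (tensile)

If the supports were absent, the total length change would be Σ αᵢΔT Lᵢ = 12.1×10⁻⁶×48×400 + 11×10⁻⁶×48×775 = 0.6415 mm.
The rigid supports impose zero overall length change; the single axial force P common to all segments must satisfy P Σ Lᵢ/(AᵢEᵢ) = δ_free.
The series flexibility is Σ Lᵢ/(AᵢEᵢ) = 400/(1875×206×10³) + 775/(2475×107×10³) = 3.962×10⁻⁶ mm/N.
P = 0.6415 / 3.962×10⁻⁶ = 161900 N = 161.9 kN, tensile.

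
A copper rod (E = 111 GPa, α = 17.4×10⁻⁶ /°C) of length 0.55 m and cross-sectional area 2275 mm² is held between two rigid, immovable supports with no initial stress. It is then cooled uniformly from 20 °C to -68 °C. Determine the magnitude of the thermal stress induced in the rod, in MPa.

The supports are rigid, so the total axial strain is zero. The restrained thermal strain is ε = αΔT = 17.4×10⁻⁶ × 88 = 1531.2×10⁻⁶.
Hence σ = E·αΔT = 111×10³ × 1531.2×10⁻⁶ = 170 MPa, tensile.

σ ≈ 170 MPa (tensile)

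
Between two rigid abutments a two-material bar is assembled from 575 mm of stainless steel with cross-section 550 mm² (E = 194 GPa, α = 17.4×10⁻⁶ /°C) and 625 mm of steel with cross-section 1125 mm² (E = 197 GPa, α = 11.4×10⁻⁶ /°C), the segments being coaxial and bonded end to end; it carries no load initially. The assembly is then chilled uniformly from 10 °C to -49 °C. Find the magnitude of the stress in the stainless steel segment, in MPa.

σ ≈ 224 MPa (tensile)

If the supports were absent, the total length change would be Σ αᵢΔT Lᵢ = 17.4×10⁻⁶×59×575 + 11.4×10⁻⁶×59×625 = 1.011 mm.
The walls prevent any net length change, so an axial force P (same in every segment) develops. Compatibility: P · Σ Lᵢ/(AᵢEᵢ) = δ_free.
The series flexibility is Σ Lᵢ/(AᵢEᵢ) = 575/(550×194×10³) + 625/(1125×197×10³) = 8.209×10⁻⁶ mm/N.
Hence P = δ_free / Σ(L/AE) = 1.011/8.209×10⁻⁶ = 123.1 kN (tensile).
σ_{stainless steel} = P / A = 123100 / 550 = 223.8 MPa.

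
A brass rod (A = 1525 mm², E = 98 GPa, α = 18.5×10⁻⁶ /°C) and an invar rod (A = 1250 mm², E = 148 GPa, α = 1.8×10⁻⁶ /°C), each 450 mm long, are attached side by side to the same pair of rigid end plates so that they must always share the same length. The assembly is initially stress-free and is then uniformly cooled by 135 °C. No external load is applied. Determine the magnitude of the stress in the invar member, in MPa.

The brass has the larger α, so on cooling it would change length more than the invar if both were free. The rigid plates force a common final length, so the brass is put into tension and the invar into compression, with equal and opposite forces P (no external load).
Setting the final lengths equal and cancelling L: (α₁ − α₂)ΔT = P/(A₁E₁) + P/(A₂E₂).
|α₁ − α₂|·ΔT = 16.7×10⁻⁶ × 135 = 0.002254.
1/(A₁E₁) + 1/(A₂E₂) = 1/(1525×98×10³) + 1/(1250×148×10³) = 1.21×10⁻⁸ N⁻¹.
P = 0.002254 / 1.21×10⁻⁸ = 186400 N = 186.4 kN.
σ_{invar} = P/A₂ = 186400/1250 = 149.1 MPa, compressive.

σ ≈ 149 MPa (compressive)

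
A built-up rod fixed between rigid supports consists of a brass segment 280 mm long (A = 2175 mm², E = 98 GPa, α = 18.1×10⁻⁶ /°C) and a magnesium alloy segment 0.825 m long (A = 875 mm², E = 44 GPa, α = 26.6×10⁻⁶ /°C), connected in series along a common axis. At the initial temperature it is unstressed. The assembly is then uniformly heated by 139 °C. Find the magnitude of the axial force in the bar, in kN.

P ≈ 165 kN (compressive)

With the walls removed the bar would change length by δ_free = Σ αᵢΔT Lᵢ = 18.1×10⁻⁶×139×280 + 26.6×10⁻⁶×139×825 = 3.755 mm.
Since the ends are fixed, an axial force P builds up, equal in every segment, with P · Σ Lᵢ/(AᵢEᵢ) = δ_free.
Σ Lᵢ/(AᵢEᵢ) = 280/(2175×98×10³) + 825/(875×44×10³) = 2.274×10⁻⁵ mm/N.
Hence P = δ_free / Σ(L/AE) = 3.755/2.274×10⁻⁵ = 165.1 kN (compressive).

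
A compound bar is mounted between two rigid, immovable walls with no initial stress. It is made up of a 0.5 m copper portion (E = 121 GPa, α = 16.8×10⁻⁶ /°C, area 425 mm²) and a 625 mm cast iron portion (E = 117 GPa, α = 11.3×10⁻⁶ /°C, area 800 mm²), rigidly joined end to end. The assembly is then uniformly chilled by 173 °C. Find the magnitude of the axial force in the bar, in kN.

P ≈ 163 kN (tensile)

If the supports were absent, the total length change would be Σ αᵢΔT Lᵢ = 16.8×10⁻⁶×173×500 + 11.3×10⁻⁶×173×625 = 2.675 mm.
The walls prevent any net length change, so an axial force P (same in every segment) develops. Compatibility: P · Σ Lᵢ/(AᵢEᵢ) = δ_free.
The series flexibility is Σ Lᵢ/(AᵢEᵢ) = 500/(425×121×10³) + 625/(800×117×10³) = 1.64×10⁻⁵ mm/N.
So P = 2.675 / 1.64×10⁻⁵ = 163.1 kN, tensile.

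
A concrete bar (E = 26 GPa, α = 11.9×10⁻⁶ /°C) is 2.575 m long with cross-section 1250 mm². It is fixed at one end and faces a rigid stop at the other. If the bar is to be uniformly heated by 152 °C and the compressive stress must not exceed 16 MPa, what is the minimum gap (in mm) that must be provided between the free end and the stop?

g ≈ 3.07 mm

With no wall the bar would lengthen by αΔT L = 11.9×10⁻⁶ × 152 × 2575 = 4.658 mm.
A stress of 16 MPa corresponds to the wall pushing the bar back by σL/E = 16×2575/(26×10³) = 1.585 mm.
The gap must absorb the remainder: g_min = 4.658 − 1.585 = 3.073 mm.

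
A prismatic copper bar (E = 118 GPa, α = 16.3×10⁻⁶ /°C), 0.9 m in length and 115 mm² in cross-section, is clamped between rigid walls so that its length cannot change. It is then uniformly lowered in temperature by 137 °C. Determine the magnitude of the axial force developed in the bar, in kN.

P ≈ 30.3 kN (tensile)

With zero net strain, σ = E·αΔT = 118 GPa × 16.3×10⁻⁶ × 137 = 263.5 MPa.
Then P = σA = 263.5 × 115 mm² = 30.3 kN, tensile.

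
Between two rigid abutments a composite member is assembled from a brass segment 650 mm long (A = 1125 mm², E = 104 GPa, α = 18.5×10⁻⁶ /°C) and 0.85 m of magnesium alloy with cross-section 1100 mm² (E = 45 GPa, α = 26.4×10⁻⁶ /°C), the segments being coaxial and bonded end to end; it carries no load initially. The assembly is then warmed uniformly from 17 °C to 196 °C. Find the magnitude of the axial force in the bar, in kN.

If the supports were absent, the total length change would be Σ αᵢΔT Lᵢ = 18.5×10⁻⁶×179×650 + 26.4×10⁻⁶×179×850 = 6.169 mm.
The rigid supports impose zero overall length change; the single axial force P common to all segments must satisfy P Σ Lᵢ/(AᵢEᵢ) = δ_free.
Σ Lᵢ/(AᵢEᵢ) = 650/(1125×104×10³) + 850/(1100×45×10³) = 2.273×10⁻⁵ mm/N.
So P = 6.169 / 2.273×10⁻⁵ = 271.4 kN, compressive.

P ≈ 271 kN (compressive)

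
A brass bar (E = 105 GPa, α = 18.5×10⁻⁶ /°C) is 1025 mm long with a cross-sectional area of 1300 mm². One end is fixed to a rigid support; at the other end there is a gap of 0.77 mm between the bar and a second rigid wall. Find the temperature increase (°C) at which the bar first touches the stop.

The gap closes when αΔT L = 0.77 mm, since the bar is still unstressed at that instant.
So ΔT = g/(αL) = 0.77/(18.5×10⁻⁶ × 1025) = 40.61 °C.

ΔT ≈ 40.6 °C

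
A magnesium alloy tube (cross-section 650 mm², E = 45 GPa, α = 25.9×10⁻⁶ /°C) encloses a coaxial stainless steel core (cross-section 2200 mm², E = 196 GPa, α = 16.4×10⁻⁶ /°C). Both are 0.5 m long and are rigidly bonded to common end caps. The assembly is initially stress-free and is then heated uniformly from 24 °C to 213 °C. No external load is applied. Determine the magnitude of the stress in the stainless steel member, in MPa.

σ ≈ 22.4 MPa (tensile)

Equilibrium of a rigid end plate with no external load gives equal and opposite internal forces ±P in the two members. Since α_{magnesium alloy} > α_{stainless steel}, heating drives the magnesium alloy into compression and the stainless steel into tension.
Equating the net (thermal + elastic) strains gives |α₁ − α₂|·ΔT = P·[1/(A₁E₁) + 1/(A₂E₂)].
|α₁ − α₂|·ΔT = 9.5×10⁻⁶ × 189 = 0.001795.
1/(A₁E₁) + 1/(A₂E₂) = 1/(650×45×10³) + 1/(2200×196×10³) = 3.651×10⁻⁸ N⁻¹.
P = 0.001795 / 3.651×10⁻⁸ = 49180 N = 49.18 kN.
σ_{stainless steel} = P/A₂ = 49180/2200 = 22.36 MPa, tensile.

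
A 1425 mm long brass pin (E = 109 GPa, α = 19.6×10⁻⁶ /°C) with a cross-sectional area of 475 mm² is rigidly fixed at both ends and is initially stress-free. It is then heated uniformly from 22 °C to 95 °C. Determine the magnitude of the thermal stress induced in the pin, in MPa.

The supports are rigid, so the total axial strain is zero. The restrained thermal strain is ε = αΔT = 19.6×10⁻⁶ × 73 = 1430.8×10⁻⁶.
σ = EαΔT = 109×10³ × 19.6×10⁻⁶ × 73 = 156 MPa (compressive; the pin is trying to expand).

σ ≈ 156 MPa (compressive)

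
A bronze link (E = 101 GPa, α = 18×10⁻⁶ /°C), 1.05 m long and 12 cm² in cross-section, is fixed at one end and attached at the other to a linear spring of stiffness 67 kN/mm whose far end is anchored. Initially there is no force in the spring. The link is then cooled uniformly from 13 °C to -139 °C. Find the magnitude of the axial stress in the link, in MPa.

σ ≈ 101 MPa (tensile)

The unrestrained thermal change is αΔT L = 18×10⁻⁶ × 152 × 1050 = 2.873 mm.
Let P be the tensile force in the spring. The link extends elastically by PL/(AE) and the spring stretches by P/k; together these equal δ_free.
So P = δ_free / [L/(AE) + 1/k] = 2.873 / [ 1050/(1200×101×10³) + 1/(67×10³) ].
P = 2.873 / 2.359×10⁻⁵ = 121800 N.
σ = P/A = 121800/1200 = 101.5 MPa.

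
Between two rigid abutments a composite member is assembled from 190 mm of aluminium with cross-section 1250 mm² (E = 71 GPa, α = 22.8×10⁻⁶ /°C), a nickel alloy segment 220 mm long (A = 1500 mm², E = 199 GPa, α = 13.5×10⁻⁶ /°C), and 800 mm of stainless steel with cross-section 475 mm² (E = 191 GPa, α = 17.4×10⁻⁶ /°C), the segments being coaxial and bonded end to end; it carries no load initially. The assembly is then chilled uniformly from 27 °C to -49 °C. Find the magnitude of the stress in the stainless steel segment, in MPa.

Free thermal contraction of the whole bar: Σ αᵢΔT Lᵢ = 22.8×10⁻⁶×76×190 + 13.5×10⁻⁶×76×220 + 17.4×10⁻⁶×76×800 = 1.613 mm.
The rigid supports impose zero overall length change; the single axial force P common to all segments must satisfy P Σ Lᵢ/(AᵢEᵢ) = δ_free.
Σ Lᵢ/(AᵢEᵢ) = 190/(1250×71×10³) + 220/(1500×199×10³) + 800/(475×191×10³) = 1.17×10⁻⁵ mm/N.
P = 1.613 / 1.17×10⁻⁵ = 137900 N = 137.9 kN, tensile.
σ_{stainless steel} = P / A = 137900 / 475 = 290.3 MPa.

σ ≈ 290 MPa (tensile)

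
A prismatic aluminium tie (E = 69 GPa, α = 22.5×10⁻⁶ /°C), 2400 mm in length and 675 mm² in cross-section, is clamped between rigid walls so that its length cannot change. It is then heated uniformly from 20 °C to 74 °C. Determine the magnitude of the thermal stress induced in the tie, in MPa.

σ ≈ 83.8 MPa (compressive)

Because both ends are immovable the net strain is zero, and the suppressed thermal strain is αΔT = 22.5×10⁻⁶ × 54 = 1215×10⁻⁶.
Hence σ = E·αΔT = 69×10³ × 1215×10⁻⁶ = 83.83 MPa, compressive.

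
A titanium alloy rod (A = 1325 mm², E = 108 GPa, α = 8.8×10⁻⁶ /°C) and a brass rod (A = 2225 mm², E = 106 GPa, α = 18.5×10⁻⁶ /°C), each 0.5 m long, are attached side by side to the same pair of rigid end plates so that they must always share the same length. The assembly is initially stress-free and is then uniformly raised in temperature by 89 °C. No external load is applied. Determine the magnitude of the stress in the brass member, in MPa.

σ ≈ 34.6 MPa (compressive)

Equilibrium of a rigid end plate with no external load gives equal and opposite internal forces ±P in the two members. Since α_{brass} > α_{titanium alloy}, heating drives the brass into compression and the titanium alloy into tension.
Setting the final lengths equal and cancelling L: (α₁ − α₂)ΔT = P/(A₁E₁) + P/(A₂E₂).
|α₁ − α₂|·ΔT = 9.7×10⁻⁶ × 89 = 0.0008633.
1/(A₁E₁) + 1/(A₂E₂) = 1/(1325×108×10³) + 1/(2225×106×10³) = 1.123×10⁻⁸ N⁻¹.
So P = 0.0008633 / 1.123×10⁻⁸ = 76.89 kN.
σ_{brass} = P/A₂ = 76890/2225 = 34.56 MPa, compressive.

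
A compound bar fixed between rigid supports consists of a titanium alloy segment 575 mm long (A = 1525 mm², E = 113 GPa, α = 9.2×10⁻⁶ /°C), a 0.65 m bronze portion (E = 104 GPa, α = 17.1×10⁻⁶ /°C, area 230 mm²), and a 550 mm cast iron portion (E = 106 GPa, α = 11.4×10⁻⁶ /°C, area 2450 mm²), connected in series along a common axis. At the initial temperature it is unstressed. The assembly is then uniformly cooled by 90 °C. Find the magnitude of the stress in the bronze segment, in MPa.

σ ≈ 272 MPa (tensile)

Free thermal contraction of the whole bar: Σ αᵢΔT Lᵢ = 9.2×10⁻⁶×90×575 + 17.1×10⁻⁶×90×650 + 11.4×10⁻⁶×90×550 = 2.041 mm.
The rigid supports impose zero overall length change; the single axial force P common to all segments must satisfy P Σ Lᵢ/(AᵢEᵢ) = δ_free.
Σ Lᵢ/(AᵢEᵢ) = 575/(1525×113×10³) + 650/(230×104×10³) + 550/(2450×106×10³) = 3.263×10⁻⁵ mm/N.
Hence P = δ_free / Σ(L/AE) = 2.041/3.263×10⁻⁵ = 62.55 kN (tensile).
σ_{bronze} = P / A = 62550 / 230 = 271.9 MPa.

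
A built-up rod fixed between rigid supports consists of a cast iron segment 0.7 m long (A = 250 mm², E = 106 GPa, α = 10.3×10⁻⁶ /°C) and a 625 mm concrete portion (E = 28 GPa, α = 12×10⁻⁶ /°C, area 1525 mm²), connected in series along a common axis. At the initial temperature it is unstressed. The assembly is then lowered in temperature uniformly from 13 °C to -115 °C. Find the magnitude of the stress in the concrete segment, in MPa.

If the supports were absent, the total length change would be Σ αᵢΔT Lᵢ = 10.3×10⁻⁶×128×700 + 12×10⁻⁶×128×625 = 1.883 mm.
Since the ends are fixed, an axial force P builds up, equal in every segment, with P · Σ Lᵢ/(AᵢEᵢ) = δ_free.
Σ Lᵢ/(AᵢEᵢ) = 700/(250×106×10³) + 625/(1525×28×10³) = 4.105×10⁻⁵ mm/N.
So P = 1.883 / 4.105×10⁻⁵ = 45.87 kN, tensile.
σ_{concrete} = P / A = 45870 / 1525 = 30.08 MPa.

σ ≈ 30.1 MPa (tensile)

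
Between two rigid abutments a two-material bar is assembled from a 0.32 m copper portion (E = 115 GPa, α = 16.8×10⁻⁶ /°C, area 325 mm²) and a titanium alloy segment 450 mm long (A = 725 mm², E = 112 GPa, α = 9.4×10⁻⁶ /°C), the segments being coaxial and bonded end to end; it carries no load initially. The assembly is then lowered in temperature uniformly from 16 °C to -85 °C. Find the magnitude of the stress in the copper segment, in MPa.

σ ≈ 212 MPa (tensile)

With the walls removed the bar would change length by δ_free = Σ αᵢΔT Lᵢ = 16.8×10⁻⁶×101×320 + 9.4×10⁻⁶×101×450 = 0.9702 mm.
The rigid supports impose zero overall length change; the single axial force P common to all segments must satisfy P Σ Lᵢ/(AᵢEᵢ) = δ_free.
Σ Lᵢ/(AᵢEᵢ) = 320/(325×115×10³) + 450/(725×112×10³) = 1.41×10⁻⁵ mm/N.
Hence P = δ_free / Σ(L/AE) = 0.9702/1.41×10⁻⁵ = 68.79 kN (tensile).
σ_{copper} = P / A = 68790 / 325 = 211.7 MPa.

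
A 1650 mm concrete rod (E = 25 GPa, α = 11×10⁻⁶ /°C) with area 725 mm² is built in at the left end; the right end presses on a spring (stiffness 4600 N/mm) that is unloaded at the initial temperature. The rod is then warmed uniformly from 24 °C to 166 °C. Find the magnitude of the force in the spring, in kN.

Free thermal expansion: δ_free = αΔT L = 11×10⁻⁶ × 142 × 1650 = 2.577 mm.
Let P be the compressive force at the spring. The rod shortens elastically by PL/(AE) and the spring compresses by P/k; together these equal δ_free.
So P = δ_free / [L/(AE) + 1/k] = 2.577 / [ 1650/(725×25×10³) + 1/(4600) ].
P = 2.577 / 0.0003084 = 8356 N.

P ≈ 8.36 kN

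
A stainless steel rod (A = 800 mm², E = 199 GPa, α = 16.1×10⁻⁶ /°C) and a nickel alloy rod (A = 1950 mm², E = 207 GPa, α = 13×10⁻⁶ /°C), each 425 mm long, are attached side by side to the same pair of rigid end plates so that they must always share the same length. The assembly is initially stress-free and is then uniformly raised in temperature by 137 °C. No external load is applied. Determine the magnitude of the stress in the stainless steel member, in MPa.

σ ≈ 60.6 MPa (compressive)

The stainless steel has the larger α, so on heating it would change length more than the nickel alloy if both were free. The rigid plates force a common final length, so the stainless steel is put into compression and the nickel alloy into tension, with equal and opposite forces P (no external load).
Setting the final lengths equal and cancelling L: (α₁ − α₂)ΔT = P/(A₁E₁) + P/(A₂E₂).
|α₁ − α₂|·ΔT = 3.1×10⁻⁶ × 137 = 0.0004247.
1/(A₁E₁) + 1/(A₂E₂) = 1/(800×199×10³) + 1/(1950×207×10³) = 8.759×10⁻⁹ N⁻¹.
So P = 0.0004247 / 8.759×10⁻⁹ = 48.49 kN.
σ_{stainless steel} = P/A₁ = 48490/800 = 60.61 MPa, compressive.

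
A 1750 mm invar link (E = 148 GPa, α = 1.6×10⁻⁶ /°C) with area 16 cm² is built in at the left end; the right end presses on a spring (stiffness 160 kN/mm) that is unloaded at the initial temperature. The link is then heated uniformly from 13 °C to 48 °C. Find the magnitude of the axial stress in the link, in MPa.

σ ≈ 4.49 MPa (compressive)

Free thermal expansion: δ_free = αΔT L = 1.6×10⁻⁶ × 35 × 1750 = 0.098 mm.
With a force P in the spring, the elastic change of the link is PL/(AE) and that of the spring is P/k; compatibility requires their sum to equal δ_free.
So P = δ_free / [L/(AE) + 1/k] = 0.098 / [ 1750/(1600×148×10³) + 1/(160×10³) ].
P = 0.098 / 1.364×10⁻⁵ = 7185 N.
σ = P/A = 7185/1600 = 4.49 MPa.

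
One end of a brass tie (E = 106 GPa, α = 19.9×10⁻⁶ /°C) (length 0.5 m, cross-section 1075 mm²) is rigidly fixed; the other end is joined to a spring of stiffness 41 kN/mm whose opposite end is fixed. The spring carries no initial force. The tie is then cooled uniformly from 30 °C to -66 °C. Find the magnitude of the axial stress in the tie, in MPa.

If the spring were absent the tie would shorten by αΔT L = 19.9×10⁻⁶ × 96 × 500 = 0.9552 mm.
Let P be the tensile force in the spring. The tie extends elastically by PL/(AE) and the spring stretches by P/k; together these equal δ_free.
P [ L/(AE) + 1/k ] = δ_free → P [ 500/(1075×106×10³) + 1/(41×10³) ] = 0.9552.
P = 0.9552 / 2.878×10⁻⁵ = 33190 N.
σ = P/A = 33190/1075 = 30.88 MPa.

σ ≈ 30.9 MPa (tensile)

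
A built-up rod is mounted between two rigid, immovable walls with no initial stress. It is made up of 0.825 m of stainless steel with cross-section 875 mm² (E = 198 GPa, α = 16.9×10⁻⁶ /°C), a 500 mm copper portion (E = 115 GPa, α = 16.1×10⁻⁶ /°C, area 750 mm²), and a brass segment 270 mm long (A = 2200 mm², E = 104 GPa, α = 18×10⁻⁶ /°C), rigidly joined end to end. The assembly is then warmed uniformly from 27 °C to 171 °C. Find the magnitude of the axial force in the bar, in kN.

With the walls removed the bar would change length by δ_free = Σ αᵢΔT Lᵢ = 16.9×10⁻⁶×144×825 + 16.1×10⁻⁶×144×500 + 18×10⁻⁶×144×270 = 3.867 mm.
The rigid supports impose zero overall length change; the single axial force P common to all segments must satisfy P Σ Lᵢ/(AᵢEᵢ) = δ_free.
The series flexibility is Σ Lᵢ/(AᵢEᵢ) = 825/(875×198×10³) + 500/(750×115×10³) + 270/(2200×104×10³) = 1.174×10⁻⁵ mm/N.
P = 3.867 / 1.174×10⁻⁵ = 329400 N = 329.4 kN, compressive.

P ≈ 329 kN (compressive)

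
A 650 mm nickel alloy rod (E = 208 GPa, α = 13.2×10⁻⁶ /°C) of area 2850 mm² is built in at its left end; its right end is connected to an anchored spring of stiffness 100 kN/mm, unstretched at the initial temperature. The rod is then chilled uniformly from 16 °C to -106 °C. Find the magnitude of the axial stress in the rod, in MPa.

If the spring were absent the rod would shorten by αΔT L = 13.2×10⁻⁶ × 122 × 650 = 1.047 mm.
With a force P in the spring, the elastic change of the rod is PL/(AE) and that of the spring is P/k; compatibility requires their sum to equal δ_free.
So P = δ_free / [L/(AE) + 1/k] = 1.047 / [ 650/(2850×208×10³) + 1/(100×10³) ].
P = 1.047 / 1.11×10⁻⁵ = 94330 N.
σ = P/A = 94330/2850 = 33.1 MPa.

σ ≈ 33.1 MPa (tensile)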